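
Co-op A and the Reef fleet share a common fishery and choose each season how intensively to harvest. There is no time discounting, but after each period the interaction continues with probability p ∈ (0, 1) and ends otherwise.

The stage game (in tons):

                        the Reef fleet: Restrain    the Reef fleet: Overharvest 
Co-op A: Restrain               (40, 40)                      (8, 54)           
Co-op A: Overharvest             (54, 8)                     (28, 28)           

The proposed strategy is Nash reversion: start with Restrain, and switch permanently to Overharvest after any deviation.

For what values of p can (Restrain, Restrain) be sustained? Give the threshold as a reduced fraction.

Expected cooperation value is 40 + p·40 + p²·40 + … = 40/(1−p); deviation gives 54 + p·28/(1−p).
40 ≥ 54(1−p) + 28p ⇒ 26p ≥ 14 ⇒ p ≥ 14/26 = 7/13.

7/13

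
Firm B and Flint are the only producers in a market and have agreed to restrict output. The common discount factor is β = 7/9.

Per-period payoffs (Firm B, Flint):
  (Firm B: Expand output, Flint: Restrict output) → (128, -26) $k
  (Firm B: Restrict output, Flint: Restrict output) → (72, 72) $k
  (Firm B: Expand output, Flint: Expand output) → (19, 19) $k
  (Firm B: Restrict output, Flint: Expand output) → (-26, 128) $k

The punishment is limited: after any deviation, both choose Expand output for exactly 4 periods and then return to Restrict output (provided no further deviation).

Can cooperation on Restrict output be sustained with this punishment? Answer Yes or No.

Comparing payoff streams over the 5 periods until play realigns: cooperate → 72(1+β+…+β^4); deviate → 128 + 19(β+…+β^4).
Cooperation is sustained iff (72−19)(β+…+β^4) ≥ 128−72.
β+…+β^4 = 7/9·(1−(7/9)^4)/(1−7/9) = 2.2192, and (128−72)/(72−19) = 1.0566.
2.2192 ≥ 1.0566, so cooperation is sustainable.

Yes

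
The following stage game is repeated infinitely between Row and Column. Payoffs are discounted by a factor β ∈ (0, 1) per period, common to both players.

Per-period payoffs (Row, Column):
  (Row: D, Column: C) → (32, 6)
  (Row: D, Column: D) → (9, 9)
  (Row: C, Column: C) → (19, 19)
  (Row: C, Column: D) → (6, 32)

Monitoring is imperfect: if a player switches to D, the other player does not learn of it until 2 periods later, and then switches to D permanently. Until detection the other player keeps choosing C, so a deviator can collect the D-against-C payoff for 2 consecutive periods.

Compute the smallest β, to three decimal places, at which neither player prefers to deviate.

0.752

Deviating for the 2 undetected periods gains 32−19 = 13 per period over cooperation, then loses 19−9 = 10 per period forever once punishment starts.
Gain: 13(1 + β + … + β^1); loss: 10·β^2/(1−β).
No profitable deviation ⇔ 13(1−β^2) ≤ 10·β^2, i.e. β^2 ≥ 13/(13+10) = 13/23.
Hence β ≥ (13/23)^(1/2) ≈ 0.752.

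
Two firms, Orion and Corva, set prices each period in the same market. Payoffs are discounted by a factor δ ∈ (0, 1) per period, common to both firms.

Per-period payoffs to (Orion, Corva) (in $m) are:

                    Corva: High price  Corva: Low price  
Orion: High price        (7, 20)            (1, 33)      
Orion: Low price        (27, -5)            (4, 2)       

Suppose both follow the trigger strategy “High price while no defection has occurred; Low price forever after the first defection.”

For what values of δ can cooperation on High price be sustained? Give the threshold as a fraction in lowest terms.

Orion: cooperation gives 7 each period; deviation gives 27 once then 4 forever.
  7/(1−δ) ≥ 27 + 4δ/(1−δ) ⇒ δ ≥ 20/23.
Corva: cooperation gives 20 each period; deviation gives 33 once then 2 forever.
  δ ≥ 13/31.
Both must hold, so the binding constraint is Orion's: δ ≥ 20/23.

20/23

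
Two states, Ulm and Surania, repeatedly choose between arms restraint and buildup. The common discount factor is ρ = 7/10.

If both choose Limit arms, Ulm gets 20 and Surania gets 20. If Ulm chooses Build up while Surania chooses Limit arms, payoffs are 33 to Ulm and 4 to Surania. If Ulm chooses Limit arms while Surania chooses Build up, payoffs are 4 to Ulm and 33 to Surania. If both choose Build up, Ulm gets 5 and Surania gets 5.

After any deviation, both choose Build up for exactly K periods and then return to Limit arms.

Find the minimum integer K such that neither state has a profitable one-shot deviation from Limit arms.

2

No profitable deviation requires (20−5)(ρ+…+ρ^K) ≥ 33−20, i.e. ρ+…+ρ^K ≥ 13/15 ≈ 0.8667.
With ρ = 7/10, the partial sums are K=1: 0.7000, K=2: 1.1900.
K = 2 is the first length at which the sum reaches 0.8667.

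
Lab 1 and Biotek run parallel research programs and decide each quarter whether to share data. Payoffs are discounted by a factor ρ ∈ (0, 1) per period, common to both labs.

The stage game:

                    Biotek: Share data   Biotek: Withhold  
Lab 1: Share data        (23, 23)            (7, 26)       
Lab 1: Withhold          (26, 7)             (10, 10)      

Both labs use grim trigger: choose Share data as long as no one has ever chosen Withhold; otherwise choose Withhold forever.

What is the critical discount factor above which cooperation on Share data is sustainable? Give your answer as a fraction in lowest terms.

3/16

Cooperation forever yields 23 each period: 23/(1−ρ).
Deviating yields 26 once, then 10 forever: 26 + 10ρ/(1−ρ).
No profitable deviation requires 23/(1−ρ) ≥ 26 + 10ρ/(1−ρ).
Multiplying by (1−ρ): 23 ≥ 26(1−ρ) + 10ρ = 26 − 16ρ.
So 16ρ ≥ 3, i.e. ρ ≥ 3/16.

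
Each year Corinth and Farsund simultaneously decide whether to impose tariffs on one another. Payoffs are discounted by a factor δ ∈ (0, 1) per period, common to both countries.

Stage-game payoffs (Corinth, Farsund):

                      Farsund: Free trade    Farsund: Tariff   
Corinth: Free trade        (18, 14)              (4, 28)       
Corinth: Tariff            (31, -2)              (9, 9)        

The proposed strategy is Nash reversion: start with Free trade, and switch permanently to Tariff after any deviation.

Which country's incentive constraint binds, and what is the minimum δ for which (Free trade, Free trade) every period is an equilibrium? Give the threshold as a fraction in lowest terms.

Farsund; δ ≥ 14/19

For Corinth: deviation gain 31−18 = 13, per-period punishment loss 18−9 = 9. IC gives δ ≥ 13/22.
For Farsund: gain 14, loss 5 per period, so δ ≥ 14/19.
The tighter constraint is Farsund's, so cooperation needs δ ≥ 14/19.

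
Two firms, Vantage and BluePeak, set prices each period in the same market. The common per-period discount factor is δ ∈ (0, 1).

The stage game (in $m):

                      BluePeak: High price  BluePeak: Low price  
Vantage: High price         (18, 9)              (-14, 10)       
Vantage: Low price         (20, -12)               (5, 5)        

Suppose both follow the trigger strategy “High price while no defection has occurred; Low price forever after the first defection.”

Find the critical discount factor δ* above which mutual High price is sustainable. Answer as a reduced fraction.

1/5

Vantage's threshold: (20−18)/(20−5) = 2/15.
BluePeak's threshold: (10−9)/(10−5) = 1/5.
2/15 < 1/5, so BluePeak binds and δ* = 1/5.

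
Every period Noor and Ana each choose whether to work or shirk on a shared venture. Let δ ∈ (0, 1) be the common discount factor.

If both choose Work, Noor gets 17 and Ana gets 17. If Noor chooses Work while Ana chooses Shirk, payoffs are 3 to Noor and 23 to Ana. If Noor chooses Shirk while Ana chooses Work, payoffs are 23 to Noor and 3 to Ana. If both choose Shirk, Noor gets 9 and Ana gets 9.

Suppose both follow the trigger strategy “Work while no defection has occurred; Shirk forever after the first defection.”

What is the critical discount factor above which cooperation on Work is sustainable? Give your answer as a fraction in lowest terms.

3/7

Cooperation forever yields 17 each period: 17/(1−δ).
Deviating yields 23 once, then 9 forever: 23 + 9δ/(1−δ).
No profitable deviation requires 17/(1−δ) ≥ 23 + 9δ/(1−δ).
Multiplying by (1−δ): 17 ≥ 23(1−δ) + 9δ = 23 − 14δ.
So 14δ ≥ 6, i.e. δ ≥ 6/14 = 3/7.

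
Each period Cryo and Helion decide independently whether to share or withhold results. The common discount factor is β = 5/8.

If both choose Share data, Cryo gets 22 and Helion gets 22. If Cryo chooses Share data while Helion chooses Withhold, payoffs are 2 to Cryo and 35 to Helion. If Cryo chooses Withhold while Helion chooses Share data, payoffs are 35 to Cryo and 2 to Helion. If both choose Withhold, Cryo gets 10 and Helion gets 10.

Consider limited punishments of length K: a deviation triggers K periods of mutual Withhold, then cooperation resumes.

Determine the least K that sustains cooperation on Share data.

3

Need Σ_{k=1}^{K} β^k ≥ (35−22)/(22−10) = 1.0833 at β = 5/8.
At K = 2 the sum is 1.0156 < 1.0833; at K = 3 it is 1.2598 ≥ 1.0833.
So the minimum punishment length is K = 3.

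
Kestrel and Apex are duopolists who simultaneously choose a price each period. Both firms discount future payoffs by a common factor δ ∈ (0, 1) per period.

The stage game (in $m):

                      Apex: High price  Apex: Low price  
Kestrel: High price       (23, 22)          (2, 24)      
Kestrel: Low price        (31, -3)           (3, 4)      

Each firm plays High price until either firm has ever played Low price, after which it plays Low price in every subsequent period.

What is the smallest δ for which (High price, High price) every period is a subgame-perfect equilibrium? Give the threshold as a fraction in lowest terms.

For Kestrel: deviation gain 31−23 = 8, per-period punishment loss 23−3 = 20. IC gives δ ≥ 8/28 = 2/7.
For Apex: gain 2, loss 18 per period, so δ ≥ 2/20 = 1/10.
The tighter constraint is Kestrel's, so cooperation needs δ ≥ 2/7.

2/7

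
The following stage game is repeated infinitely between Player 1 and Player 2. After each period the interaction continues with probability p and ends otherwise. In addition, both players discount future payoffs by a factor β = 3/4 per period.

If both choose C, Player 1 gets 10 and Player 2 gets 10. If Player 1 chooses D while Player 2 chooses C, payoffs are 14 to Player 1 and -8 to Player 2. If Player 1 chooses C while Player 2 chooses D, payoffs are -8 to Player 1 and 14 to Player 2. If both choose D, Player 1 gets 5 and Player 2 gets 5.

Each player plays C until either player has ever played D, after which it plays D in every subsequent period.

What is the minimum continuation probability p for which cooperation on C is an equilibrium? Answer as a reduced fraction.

16/27

With continuation probability p and discount β, the effective per-period discount factor is βp.
Grim-trigger IC: βp ≥ (14−10)/(14−5) = 4/9.
So p ≥ (4/9)/(3/4) = 16/27.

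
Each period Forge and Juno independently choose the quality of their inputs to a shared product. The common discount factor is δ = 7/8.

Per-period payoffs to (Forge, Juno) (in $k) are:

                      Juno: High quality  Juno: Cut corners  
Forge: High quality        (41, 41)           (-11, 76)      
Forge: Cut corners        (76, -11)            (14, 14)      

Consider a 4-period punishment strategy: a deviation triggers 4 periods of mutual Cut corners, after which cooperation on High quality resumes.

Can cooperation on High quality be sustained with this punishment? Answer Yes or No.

Comparing payoff streams over the 5 periods until play realigns: cooperate → 41(1+δ+…+δ^4); deviate → 76 + 14(δ+…+δ^4).
Cooperation is sustained iff (41−14)(δ+…+δ^4) ≥ 76−41.
δ+…+δ^4 = 7/8·(1−(7/8)^4)/(1−7/8) = 2.8967, and (76−41)/(41−14) = 1.2963.
2.8967 ≥ 1.2963, so cooperation is sustainable.

Yes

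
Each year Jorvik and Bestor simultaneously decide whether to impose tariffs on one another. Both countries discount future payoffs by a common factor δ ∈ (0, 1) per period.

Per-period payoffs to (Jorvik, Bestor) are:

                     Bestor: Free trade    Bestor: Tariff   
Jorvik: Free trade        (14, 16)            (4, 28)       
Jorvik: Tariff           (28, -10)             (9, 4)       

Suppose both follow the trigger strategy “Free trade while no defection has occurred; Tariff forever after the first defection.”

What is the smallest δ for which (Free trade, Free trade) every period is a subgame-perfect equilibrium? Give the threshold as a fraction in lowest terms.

Jorvik's threshold: (28−14)/(28−9) = 14/19.
Bestor's threshold: (28−16)/(28−4) = 1/2.
14/19 > 1/2, so Jorvik binds and δ* = 14/19.

14/19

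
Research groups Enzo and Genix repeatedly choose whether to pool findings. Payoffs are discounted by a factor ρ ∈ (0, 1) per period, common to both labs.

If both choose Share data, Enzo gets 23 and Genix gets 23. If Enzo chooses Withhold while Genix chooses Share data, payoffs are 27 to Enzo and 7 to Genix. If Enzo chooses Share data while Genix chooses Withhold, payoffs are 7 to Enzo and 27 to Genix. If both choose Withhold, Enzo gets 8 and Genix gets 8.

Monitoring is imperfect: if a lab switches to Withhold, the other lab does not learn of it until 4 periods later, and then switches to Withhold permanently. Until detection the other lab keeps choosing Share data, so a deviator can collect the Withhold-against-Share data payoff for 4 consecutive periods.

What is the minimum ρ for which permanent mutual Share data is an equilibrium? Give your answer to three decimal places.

0.677

Deviating for the 4 undetected periods gains 27−23 = 4 per period over cooperation, then loses 23−8 = 15 per period forever once punishment starts.
Gain: 4(1 + ρ + … + ρ^3); loss: 15·ρ^4/(1−ρ).
No profitable deviation ⇔ 4(1−ρ^4) ≤ 15·ρ^4, i.e. ρ^4 ≥ 4/(4+15) = 4/19.
Hence ρ ≥ (4/19)^(1/4) ≈ 0.677.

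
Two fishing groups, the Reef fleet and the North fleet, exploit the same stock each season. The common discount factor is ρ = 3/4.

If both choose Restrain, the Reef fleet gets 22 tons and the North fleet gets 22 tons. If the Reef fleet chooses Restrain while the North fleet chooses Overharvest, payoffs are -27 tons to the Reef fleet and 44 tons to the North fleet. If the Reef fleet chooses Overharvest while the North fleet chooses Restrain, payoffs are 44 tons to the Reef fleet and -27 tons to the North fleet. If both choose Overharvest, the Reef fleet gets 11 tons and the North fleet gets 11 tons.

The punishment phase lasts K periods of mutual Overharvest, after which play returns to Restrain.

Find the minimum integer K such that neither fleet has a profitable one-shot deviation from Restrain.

Need Σ_{k=1}^{K} ρ^k ≥ (44−22)/(22−11) = 2.0000 at ρ = 3/4.
At K = 3 the sum is 1.7344 < 2.0000; at K = 4 it is 2.0508 ≥ 2.0000.
So the minimum punishment length is K = 4.

4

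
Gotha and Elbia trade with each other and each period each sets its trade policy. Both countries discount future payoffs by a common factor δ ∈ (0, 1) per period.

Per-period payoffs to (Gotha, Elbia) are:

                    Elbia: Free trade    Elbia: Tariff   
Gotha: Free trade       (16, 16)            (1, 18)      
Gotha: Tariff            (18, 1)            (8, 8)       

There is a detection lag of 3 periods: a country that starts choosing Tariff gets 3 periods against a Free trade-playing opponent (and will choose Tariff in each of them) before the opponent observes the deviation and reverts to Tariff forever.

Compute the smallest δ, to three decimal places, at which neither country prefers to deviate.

Deviating for the 3 undetected periods gains 18−16 = 2 per period over cooperation, then loses 16−8 = 8 per period forever once punishment starts.
Gain: 2(1 + δ + … + δ^2); loss: 8·δ^3/(1−δ).
No profitable deviation ⇔ 2(1−δ^3) ≤ 8·δ^3, i.e. δ^3 ≥ 2/(2+8) = 1/5.
Hence δ ≥ (1/5)^(1/3) ≈ 0.585.

0.585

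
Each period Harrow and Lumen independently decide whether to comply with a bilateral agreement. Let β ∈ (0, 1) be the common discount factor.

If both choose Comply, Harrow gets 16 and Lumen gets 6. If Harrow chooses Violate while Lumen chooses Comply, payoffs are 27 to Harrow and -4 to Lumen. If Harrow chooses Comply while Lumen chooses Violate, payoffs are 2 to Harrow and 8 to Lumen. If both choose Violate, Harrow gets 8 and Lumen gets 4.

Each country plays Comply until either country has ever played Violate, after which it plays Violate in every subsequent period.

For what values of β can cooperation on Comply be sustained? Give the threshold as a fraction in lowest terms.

11/19

Harrow: cooperation gives 16 each period; deviation gives 27 once then 8 forever.
  16/(1−β) ≥ 27 + 8β/(1−β) ⇒ β ≥ 11/19.
Lumen: cooperation gives 6 each period; deviation gives 8 once then 4 forever.
  β ≥ 2/4 = 1/2.
Both must hold, so the binding constraint is Harrow's: β ≥ 11/19.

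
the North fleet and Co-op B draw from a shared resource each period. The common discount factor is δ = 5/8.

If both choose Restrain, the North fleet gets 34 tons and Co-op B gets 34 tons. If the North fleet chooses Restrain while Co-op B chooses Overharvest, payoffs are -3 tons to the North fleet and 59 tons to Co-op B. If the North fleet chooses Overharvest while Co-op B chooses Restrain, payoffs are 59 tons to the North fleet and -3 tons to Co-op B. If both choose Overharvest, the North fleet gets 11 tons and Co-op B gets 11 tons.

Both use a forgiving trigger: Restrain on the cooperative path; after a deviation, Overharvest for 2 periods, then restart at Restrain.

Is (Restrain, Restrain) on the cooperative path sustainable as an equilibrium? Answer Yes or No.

No

A one-shot deviation gives 59 now, then 11 for 2 periods, then back to 34.
Gain from deviating: (59−34) today; loss: (34−11) in each of the next 2 periods.
No-deviation condition: (34−11)(δ+…+δ^2) ≥ 59−34, i.e. δ+…+δ^2 ≥ 25/23.
At δ = 5/8: δ+…+δ^2 = 1.0156 < 1.0870.
So cooperation is not sustainable.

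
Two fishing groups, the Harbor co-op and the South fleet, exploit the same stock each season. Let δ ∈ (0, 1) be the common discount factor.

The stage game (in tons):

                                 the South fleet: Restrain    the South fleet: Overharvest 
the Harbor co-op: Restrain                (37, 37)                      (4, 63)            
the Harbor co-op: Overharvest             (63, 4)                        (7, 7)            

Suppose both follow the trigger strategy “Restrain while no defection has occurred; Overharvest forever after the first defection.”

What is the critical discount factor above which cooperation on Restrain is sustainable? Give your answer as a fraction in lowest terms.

Cooperation forever yields 37 each period: 37/(1−δ).
Deviating yields 63 once, then 7 forever: 63 + 7δ/(1−δ).
No profitable deviation requires 37/(1−δ) ≥ 63 + 7δ/(1−δ).
Multiplying by (1−δ): 37 ≥ 63(1−δ) + 7δ = 63 − 56δ.
So 56δ ≥ 26, i.e. δ ≥ 26/56 = 13/28.

13/28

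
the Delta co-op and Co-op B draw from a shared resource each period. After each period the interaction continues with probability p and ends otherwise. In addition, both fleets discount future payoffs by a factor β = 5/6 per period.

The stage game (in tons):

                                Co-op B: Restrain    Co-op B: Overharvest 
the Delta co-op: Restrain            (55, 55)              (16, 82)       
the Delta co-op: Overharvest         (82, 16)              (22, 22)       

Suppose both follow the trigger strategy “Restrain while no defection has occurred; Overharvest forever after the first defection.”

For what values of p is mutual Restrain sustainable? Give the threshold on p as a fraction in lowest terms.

27/50

With continuation probability p and discount β, the effective per-period discount factor is βp.
Grim-trigger IC: βp ≥ (82−55)/(82−22) = 9/20.
So p ≥ (9/20)/(5/6) = 27/50.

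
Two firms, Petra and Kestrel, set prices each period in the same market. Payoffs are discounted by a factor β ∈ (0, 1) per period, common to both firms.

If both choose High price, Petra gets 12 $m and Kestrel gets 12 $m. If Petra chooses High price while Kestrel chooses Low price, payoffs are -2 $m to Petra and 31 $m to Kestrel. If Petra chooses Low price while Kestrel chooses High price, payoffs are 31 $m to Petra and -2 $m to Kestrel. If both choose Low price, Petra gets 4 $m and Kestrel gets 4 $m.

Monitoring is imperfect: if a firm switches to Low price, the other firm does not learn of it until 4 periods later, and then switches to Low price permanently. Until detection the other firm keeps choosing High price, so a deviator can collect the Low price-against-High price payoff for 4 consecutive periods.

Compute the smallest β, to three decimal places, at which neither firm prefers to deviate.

A deviator earns 31 for 4 periods, then 4 forever; cooperating earns 12 forever. Multiplying the IC by (1−β):
12 ≥ 31(1−β^4) + 4β^4, so 27·β^4 ≥ 19 and β^4 ≥ 19/27.
β ≥ (19/27)^(1/4) ≈ 0.916.

0.916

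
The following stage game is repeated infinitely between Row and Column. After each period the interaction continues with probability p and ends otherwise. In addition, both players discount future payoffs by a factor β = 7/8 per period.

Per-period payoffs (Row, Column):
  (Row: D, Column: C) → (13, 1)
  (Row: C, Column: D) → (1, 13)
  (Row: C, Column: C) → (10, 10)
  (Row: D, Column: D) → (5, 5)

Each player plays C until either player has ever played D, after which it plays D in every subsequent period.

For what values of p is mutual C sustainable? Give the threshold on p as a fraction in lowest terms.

Expected continuation weight on next period's payoff is β·p = 7/8·p, which plays the role of the discount factor.
Cooperation requires 7/8·p ≥ (13−10)/(13−5) = 3/8, hence p ≥ 3/7.

3/7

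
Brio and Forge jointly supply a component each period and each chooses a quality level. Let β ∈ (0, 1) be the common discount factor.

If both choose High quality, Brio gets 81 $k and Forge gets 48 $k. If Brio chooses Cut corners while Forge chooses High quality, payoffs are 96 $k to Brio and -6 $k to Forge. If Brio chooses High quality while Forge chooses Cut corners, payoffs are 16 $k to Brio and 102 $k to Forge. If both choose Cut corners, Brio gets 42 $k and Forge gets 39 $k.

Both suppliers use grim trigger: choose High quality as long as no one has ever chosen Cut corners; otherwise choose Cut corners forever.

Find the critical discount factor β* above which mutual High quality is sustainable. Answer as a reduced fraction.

For Brio: deviation gain 96−81 = 15, per-period punishment loss 81−42 = 39. IC gives β ≥ 15/54 = 5/18.
For Forge: gain 54, loss 9 per period, so β ≥ 54/63 = 6/7.
The tighter constraint is Forge's, so cooperation needs β ≥ 6/7.

6/7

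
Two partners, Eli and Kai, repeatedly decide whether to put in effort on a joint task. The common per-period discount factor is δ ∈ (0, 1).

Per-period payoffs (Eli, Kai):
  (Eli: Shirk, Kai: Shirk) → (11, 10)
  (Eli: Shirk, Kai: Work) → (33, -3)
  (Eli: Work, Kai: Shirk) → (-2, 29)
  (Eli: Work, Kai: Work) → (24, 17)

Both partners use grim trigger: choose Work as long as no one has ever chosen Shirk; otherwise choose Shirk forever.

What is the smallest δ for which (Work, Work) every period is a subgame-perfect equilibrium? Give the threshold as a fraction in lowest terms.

12/19

For Eli: deviation gain 33−24 = 9, per-period punishment loss 24−11 = 13. IC gives δ ≥ 9/22.
For Kai: gain 12, loss 7 per period, so δ ≥ 12/19.
The tighter constraint is Kai's, so cooperation needs δ ≥ 12/19.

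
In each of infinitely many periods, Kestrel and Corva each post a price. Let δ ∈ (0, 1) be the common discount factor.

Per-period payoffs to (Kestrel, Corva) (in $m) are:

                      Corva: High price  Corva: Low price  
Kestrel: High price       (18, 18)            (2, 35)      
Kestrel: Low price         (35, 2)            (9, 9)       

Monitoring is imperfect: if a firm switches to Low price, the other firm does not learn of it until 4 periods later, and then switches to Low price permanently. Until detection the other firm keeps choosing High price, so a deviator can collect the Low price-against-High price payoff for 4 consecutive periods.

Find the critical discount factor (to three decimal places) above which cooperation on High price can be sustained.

A deviator earns 35 for 4 periods, then 9 forever; cooperating earns 18 forever. Multiplying the IC by (1−δ):
18 ≥ 35(1−δ^4) + 9δ^4, so 26·δ^4 ≥ 17 and δ^4 ≥ 17/26.
δ ≥ (17/26)^(1/4) ≈ 0.899.

0.899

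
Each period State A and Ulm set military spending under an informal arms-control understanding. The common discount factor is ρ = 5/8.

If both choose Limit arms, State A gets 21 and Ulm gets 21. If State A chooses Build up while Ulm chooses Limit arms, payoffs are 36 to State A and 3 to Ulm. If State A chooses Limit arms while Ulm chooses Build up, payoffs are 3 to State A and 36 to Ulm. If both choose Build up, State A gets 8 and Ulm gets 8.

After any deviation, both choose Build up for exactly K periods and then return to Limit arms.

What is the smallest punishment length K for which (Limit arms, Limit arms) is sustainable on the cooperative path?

IC: ρ(1−ρ^K)/(1−ρ) ≥ (36−21)/(21−8) = 15/13.
With ρ = 5/8: need 1 − ρ^K ≥ 15/13·(1−5/8)/(5/8), i.e. ρ^K ≤ 0.3077.
Since (5/8)^2 = 0.3906 and (5/8)^3 = 0.2441, the smallest such K is 3.

3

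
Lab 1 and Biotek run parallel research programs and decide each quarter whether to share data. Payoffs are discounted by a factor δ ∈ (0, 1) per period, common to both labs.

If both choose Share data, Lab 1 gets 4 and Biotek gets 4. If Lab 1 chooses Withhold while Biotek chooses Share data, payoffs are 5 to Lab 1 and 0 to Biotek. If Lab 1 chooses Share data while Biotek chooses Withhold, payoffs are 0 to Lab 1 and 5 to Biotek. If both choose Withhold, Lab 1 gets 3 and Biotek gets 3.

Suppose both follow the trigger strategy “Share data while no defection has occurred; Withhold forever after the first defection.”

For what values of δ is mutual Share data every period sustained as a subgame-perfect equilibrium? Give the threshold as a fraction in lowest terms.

1/2

4/(1−δ) ≥ 5 + 3δ/(1−δ)
4 ≥ 5 − 2δ
δ ≥ 1/2.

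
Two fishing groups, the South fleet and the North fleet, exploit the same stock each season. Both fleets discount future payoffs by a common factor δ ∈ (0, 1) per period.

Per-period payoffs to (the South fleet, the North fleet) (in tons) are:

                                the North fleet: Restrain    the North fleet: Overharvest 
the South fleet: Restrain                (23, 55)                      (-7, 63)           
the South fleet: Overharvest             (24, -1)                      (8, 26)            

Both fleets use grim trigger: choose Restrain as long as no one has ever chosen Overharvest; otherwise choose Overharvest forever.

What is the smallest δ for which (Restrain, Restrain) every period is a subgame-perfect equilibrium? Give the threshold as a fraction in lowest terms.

8/37

For the South fleet: deviation gain 24−23 = 1, per-period punishment loss 23−8 = 15. IC gives δ ≥ 1/16.
For the North fleet: gain 8, loss 29 per period, so δ ≥ 8/37.
The tighter constraint is the North fleet's, so cooperation needs δ ≥ 8/37.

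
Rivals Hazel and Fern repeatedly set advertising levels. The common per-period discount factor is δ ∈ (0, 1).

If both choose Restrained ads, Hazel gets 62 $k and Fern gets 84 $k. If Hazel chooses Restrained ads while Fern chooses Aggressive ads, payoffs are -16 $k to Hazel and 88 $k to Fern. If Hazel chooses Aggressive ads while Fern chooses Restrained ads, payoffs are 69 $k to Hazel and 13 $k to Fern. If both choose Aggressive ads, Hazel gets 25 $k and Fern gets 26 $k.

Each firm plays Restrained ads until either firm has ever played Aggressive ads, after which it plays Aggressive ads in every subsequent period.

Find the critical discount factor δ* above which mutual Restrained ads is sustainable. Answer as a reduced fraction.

Hazel's threshold: (69−62)/(69−25) = 7/44.
Fern's threshold: (88−84)/(88−26) = 2/31.
7/44 > 2/31, so Hazel binds and δ* = 7/44.

7/44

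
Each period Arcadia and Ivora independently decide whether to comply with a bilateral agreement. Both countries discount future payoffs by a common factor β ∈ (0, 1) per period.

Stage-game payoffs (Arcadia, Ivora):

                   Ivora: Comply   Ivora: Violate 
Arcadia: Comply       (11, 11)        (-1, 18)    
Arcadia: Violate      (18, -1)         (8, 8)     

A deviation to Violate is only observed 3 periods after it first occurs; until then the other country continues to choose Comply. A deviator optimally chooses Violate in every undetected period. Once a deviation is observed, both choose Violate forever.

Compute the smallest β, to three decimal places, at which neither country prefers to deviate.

The best deviation is to choose Violate for all 3 undetected periods, earning 18 each, then 8 forever once detected.
Deviation value: 18(1−β^3)/(1−β) + 8β^3/(1−β); cooperation value: 11/(1−β).
IC: 11 ≥ 18(1−β^3) + 8β^3 = 18 − 10β^3.
So β^3 ≥ 7/10, giving β ≥ (7/10)^(1/3) ≈ 0.888.

0.888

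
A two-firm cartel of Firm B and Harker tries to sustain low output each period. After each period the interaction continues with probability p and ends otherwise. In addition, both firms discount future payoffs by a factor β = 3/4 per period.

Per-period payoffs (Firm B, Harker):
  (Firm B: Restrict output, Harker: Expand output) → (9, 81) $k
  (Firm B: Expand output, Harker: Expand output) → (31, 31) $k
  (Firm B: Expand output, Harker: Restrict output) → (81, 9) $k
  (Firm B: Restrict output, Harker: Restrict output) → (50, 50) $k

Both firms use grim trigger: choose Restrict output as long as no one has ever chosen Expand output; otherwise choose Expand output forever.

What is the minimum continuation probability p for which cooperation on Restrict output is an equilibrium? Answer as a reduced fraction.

With continuation probability p and discount β, the effective per-period discount factor is βp.
Grim-trigger IC: βp ≥ (81−50)/(81−31) = 31/50.
So p ≥ (31/50)/(3/4) = 62/75.

62/75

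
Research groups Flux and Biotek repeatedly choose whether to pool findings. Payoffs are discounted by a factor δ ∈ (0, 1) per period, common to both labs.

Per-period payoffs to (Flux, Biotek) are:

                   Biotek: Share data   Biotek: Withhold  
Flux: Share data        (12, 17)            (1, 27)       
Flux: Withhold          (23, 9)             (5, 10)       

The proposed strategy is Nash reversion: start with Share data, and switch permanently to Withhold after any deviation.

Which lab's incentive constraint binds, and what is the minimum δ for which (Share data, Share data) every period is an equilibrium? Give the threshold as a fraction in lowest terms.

Flux: cooperation gives 12 each period; deviation gives 23 once then 5 forever.
  12/(1−δ) ≥ 23 + 5δ/(1−δ) ⇒ δ ≥ 11/18.
Biotek: cooperation gives 17 each period; deviation gives 27 once then 10 forever.
  δ ≥ 10/17.
Both must hold, so the binding constraint is Flux's: δ ≥ 11/18.

Flux; δ ≥ 11/18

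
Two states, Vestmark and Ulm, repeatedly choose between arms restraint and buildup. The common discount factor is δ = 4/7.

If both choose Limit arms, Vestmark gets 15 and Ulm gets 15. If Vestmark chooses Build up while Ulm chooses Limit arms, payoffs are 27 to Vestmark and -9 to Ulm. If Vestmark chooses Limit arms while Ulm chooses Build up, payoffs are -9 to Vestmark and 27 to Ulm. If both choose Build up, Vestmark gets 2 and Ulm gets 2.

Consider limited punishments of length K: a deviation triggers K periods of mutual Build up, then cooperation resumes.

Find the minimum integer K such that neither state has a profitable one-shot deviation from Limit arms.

3

IC: δ(1−δ^K)/(1−δ) ≥ (27−15)/(15−2) = 12/13.
With δ = 4/7: need 1 − δ^K ≥ 12/13·(1−4/7)/(4/7), i.e. δ^K ≤ 0.3077.
Since (4/7)^2 = 0.3265 and (4/7)^3 = 0.1866, the smallest such K is 3.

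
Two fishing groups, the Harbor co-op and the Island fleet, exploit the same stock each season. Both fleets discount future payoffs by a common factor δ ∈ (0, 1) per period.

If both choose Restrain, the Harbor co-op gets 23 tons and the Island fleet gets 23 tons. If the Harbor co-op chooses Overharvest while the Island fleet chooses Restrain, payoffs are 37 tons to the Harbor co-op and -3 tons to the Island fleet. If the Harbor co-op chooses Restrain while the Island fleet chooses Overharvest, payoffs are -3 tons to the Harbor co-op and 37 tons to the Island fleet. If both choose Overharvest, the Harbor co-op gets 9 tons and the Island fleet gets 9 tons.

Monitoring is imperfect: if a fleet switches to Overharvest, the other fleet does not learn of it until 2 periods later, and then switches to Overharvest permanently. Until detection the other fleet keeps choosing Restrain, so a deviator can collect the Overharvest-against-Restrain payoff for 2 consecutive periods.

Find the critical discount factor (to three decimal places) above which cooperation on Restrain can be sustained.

0.707

A deviator earns 37 for 2 periods, then 9 forever; cooperating earns 23 forever. Multiplying the IC by (1−δ):
23 ≥ 37(1−δ^2) + 9δ^2, so 28·δ^2 ≥ 14 and δ^2 ≥ 1/2.
δ ≥ (1/2)^(1/2) ≈ 0.707.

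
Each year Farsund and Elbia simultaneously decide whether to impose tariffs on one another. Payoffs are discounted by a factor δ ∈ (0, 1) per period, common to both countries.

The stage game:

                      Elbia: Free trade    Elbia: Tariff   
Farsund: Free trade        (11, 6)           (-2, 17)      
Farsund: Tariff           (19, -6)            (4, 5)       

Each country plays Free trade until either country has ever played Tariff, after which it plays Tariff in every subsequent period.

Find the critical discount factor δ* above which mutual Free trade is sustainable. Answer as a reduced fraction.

11/12

Farsund's threshold: (19−11)/(19−4) = 8/15.
Elbia's threshold: (17−6)/(17−5) = 11/12.
8/15 < 11/12, so Elbia binds and δ* = 11/12.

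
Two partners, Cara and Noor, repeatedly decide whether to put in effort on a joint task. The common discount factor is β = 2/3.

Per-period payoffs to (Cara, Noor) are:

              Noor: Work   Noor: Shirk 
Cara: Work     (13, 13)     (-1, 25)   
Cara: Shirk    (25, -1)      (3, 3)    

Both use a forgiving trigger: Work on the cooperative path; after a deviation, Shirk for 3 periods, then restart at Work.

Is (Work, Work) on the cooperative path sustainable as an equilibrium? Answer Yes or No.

IC: β+…+β^3 ≥ (25−13)/(13−3) = 6/5.
At β = 2/3: partial sum = 1.4074 ≥ 1.2000. Cooperation sustainable.

Yes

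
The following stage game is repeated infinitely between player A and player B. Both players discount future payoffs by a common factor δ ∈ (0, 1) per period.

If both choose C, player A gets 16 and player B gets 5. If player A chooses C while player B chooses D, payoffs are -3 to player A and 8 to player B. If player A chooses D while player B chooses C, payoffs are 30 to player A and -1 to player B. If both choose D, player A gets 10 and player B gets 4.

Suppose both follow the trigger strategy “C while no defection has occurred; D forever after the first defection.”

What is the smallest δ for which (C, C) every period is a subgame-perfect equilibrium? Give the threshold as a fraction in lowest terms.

For player A: deviation gain 30−16 = 14, per-period punishment loss 16−10 = 6. IC gives δ ≥ 14/20 = 7/10.
For player B: gain 3, loss 1 per period, so δ ≥ 3/4.
The tighter constraint is player B's, so cooperation needs δ ≥ 3/4.

3/4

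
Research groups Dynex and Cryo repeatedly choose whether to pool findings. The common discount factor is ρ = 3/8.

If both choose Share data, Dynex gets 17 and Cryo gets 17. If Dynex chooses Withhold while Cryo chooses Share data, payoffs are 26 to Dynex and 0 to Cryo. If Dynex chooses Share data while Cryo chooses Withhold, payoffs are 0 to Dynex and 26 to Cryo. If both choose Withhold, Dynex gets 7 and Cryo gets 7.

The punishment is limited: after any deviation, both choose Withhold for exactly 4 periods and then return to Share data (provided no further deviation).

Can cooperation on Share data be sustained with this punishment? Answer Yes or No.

No

A one-shot deviation gives 26 now, then 7 for 4 periods, then back to 17.
Gain from deviating: (26−17) today; loss: (17−7) in each of the next 4 periods.
No-deviation condition: (17−7)(ρ+…+ρ^4) ≥ 26−17, i.e. ρ+…+ρ^4 ≥ 9/10.
At ρ = 3/8: ρ+…+ρ^4 = 0.5881 < 0.9000.
So cooperation is not sustainable.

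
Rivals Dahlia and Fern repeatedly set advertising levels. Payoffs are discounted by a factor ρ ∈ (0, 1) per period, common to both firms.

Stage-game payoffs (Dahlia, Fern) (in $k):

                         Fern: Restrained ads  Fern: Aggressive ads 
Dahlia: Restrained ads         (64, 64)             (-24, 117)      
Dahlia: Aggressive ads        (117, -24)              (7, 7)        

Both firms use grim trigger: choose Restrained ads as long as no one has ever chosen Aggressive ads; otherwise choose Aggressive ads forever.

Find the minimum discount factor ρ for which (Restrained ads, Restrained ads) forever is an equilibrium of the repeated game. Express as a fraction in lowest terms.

53/110

Under grim trigger the critical discount factor is (T−C)/(T−P) with T = 117, C = 64, P = 7.
ρ* = (117−64)/(117−7) = 53/110.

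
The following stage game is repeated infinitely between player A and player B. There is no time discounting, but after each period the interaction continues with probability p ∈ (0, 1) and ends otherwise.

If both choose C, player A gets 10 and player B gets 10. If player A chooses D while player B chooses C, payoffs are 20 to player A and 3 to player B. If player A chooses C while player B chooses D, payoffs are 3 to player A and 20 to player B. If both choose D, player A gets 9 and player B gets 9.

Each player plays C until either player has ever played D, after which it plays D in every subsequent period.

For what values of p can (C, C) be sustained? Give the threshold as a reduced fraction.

10/11

Expected cooperation value is 10 + p·10 + p²·10 + … = 10/(1−p); deviation gives 20 + p·9/(1−p).
10 ≥ 20(1−p) + 9p ⇒ 11p ≥ 10 ⇒ p ≥ 10/11.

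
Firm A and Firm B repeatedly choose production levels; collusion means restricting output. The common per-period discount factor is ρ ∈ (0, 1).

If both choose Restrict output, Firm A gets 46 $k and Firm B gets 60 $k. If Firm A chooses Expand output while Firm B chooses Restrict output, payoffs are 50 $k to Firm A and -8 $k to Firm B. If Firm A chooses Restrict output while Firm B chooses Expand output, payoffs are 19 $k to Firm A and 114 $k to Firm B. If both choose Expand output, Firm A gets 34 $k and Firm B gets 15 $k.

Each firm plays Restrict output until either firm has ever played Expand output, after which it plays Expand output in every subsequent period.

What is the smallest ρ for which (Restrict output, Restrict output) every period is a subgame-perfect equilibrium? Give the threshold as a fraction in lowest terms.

Firm A's threshold: (50−46)/(50−34) = 1/4.
Firm B's threshold: (114−60)/(114−15) = 6/11.
1/4 < 6/11, so Firm B binds and ρ* = 6/11.

6/11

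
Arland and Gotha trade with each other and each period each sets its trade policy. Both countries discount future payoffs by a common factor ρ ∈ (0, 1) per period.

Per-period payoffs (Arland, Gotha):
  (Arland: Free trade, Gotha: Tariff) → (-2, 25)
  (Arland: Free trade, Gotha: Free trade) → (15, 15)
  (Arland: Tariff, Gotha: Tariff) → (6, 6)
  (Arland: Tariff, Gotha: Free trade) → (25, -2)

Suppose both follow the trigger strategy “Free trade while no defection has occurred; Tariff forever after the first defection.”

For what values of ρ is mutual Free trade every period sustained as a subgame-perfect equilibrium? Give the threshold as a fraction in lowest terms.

15/(1−ρ) ≥ 25 + 6ρ/(1−ρ)
15 ≥ 25 − 19ρ
ρ ≥ 10/19.

10/19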